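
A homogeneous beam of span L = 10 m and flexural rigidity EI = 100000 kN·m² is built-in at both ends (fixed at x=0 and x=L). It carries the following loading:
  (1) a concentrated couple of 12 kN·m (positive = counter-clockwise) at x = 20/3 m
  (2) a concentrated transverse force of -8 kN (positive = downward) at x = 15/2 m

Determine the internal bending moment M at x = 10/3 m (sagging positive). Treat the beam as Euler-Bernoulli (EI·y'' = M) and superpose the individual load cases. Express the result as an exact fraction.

Load 1 — applied couple M₀=12 kN·m at a=20/3 m (b=L-a=10/3):
  M_1 = R_Ax - M_A  [x≤a] with R_A=8/5, M_A=4 = (8/5)·(10/3) - 4 = 4/3 kN·m
Load 2 — point force P=-8 kN at a=15/2 m (b=L-a=5/2):
  M_2 = Pb²(3a+b)x/L³ - Pab²/L²  [x≤a] = (-8)·(5/2)²·(3·(15/2)+(5/2))·(10/3)/10³ - (-8)·(15/2)·(5/2)²/10² = -5/12 kN·m
Superposition: M = Σ M_i = 11/12 kN·m ≈ 0.916667 kN·m

M(10/3) = 11/12 kN·m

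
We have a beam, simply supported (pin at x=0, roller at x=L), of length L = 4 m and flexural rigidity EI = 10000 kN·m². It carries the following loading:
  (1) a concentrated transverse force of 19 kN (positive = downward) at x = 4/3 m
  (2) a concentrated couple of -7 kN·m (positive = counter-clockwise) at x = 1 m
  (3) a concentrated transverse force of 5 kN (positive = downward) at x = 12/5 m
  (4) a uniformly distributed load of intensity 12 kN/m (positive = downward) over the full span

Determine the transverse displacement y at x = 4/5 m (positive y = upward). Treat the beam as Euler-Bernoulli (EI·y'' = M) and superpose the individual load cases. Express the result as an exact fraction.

y(4/5) = -4436531/1012500000 m

Load 1 — point force P=19 kN at a=4/3 m (b=L-a=8/3):
  y_1 = -Pbx(L²-b²-x²)/(6LEI)  [x≤a] = -19·(8/3)·(4/5)·(4²-(8/3)²-(4/5)²)/(6·4·10000) = -8816/6328125 m
Load 2 — applied couple M₀=-7 kN·m at a=1 m (b=L-a=3):
  y_2 = (M₀x³/(6L)+C₁x)/EI  [x≤a] with C₁=M₀(3b²-L²)/(6L)=-77/24 = ((-7)·(4/5)³/(6·4)+(-77/24)·(4/5))/10000 = -679/2500000 m
Load 3 — point force P=5 kN at a=12/5 m (b=L-a=8/5):
  y_3 = -Pbx(L²-b²-x²)/(6LEI)  [x≤a] = -5·(8/5)·(4/5)·(4²-(8/5)²-(4/5)²)/(6·4·10000) = -16/46875 m
Load 4 — uniform load w=12 kN/m over full span:
  y_4 = -wx(L³-2Lx²+x³)/(24EI) = -12·(4/5)·(4³-2·4·(4/5)²+(4/5)³)/(24·10000) = -928/390625 m
Superposition: y = Σ y_i = -4436531/1012500000 m ≈ -0.004382 m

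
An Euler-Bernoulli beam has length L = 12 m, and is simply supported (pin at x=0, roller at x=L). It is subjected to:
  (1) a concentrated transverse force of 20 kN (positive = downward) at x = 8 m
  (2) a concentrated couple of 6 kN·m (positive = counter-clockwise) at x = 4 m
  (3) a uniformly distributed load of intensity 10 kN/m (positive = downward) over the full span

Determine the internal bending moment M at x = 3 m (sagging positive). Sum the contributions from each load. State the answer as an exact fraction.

Load 1 — point force P=20 kN at a=8 m (b=L-a=4):
  M_1 = Pbx/L  [x≤a] = 20·4·3/12 = 20 kN·m
Load 2 — applied couple M₀=6 kN·m at a=4 m (b=L-a=8):
  M_2 = M₀x/L  [x≤a] = 6·3/12 = 3/2 kN·m
Load 3 — uniform load w=10 kN/m over full span:
  M_3 = wx(L-x)/2 = 10·3·(12-3)/2 = 135 kN·m
Superposition: M = Σ M_i = 313/2 kN·m ≈ 156.500000 kN·m

M(3) = 313/2 kN·m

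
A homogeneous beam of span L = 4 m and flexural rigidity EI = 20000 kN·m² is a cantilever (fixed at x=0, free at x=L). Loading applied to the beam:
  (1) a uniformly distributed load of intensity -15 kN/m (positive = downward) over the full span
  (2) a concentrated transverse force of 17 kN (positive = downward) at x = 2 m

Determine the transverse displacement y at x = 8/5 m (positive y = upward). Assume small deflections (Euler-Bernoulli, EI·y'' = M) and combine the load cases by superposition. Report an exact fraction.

Load 1 — uniform load w=-15 kN/m over full span:
  y_1 = -wx²(x²-4Lx+6L²)/(24EI) = -(-15)·(8/5)²·((8/5)²-4·4·(8/5)+6·4²)/(24·20000) = 456/78125 m
Load 2 — point force P=17 kN at a=2 m (b=L-a=2):
  y_2 = -Px²(3a-x)/(6EI)  [x≤a] = -17·(8/5)²·(3·2-(8/5))/(6·20000) = -374/234375 m
Superposition: y = Σ y_i = 994/234375 m ≈ 0.004241 m

y(8/5) = 994/234375 m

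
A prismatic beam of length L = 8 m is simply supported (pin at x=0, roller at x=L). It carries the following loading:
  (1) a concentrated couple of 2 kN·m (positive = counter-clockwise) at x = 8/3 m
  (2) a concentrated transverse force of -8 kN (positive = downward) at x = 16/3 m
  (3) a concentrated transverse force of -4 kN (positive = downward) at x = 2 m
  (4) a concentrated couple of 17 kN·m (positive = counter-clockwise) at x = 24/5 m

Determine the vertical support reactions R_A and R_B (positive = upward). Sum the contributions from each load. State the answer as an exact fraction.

R_A = -79/24 kN, R_B = -209/24 kN

Load 1 — applied couple M₀=2 kN·m at a=8/3 m (b=L-a=16/3):
  R_A = M₀/L = 2/8 = 1/4 kN
  R_B = -M₀/L = -2/8 = -1/4 kN
Load 2 — point force P=-8 kN at a=16/3 m (b=L-a=8/3):
  R_A = Pb/L = (-8)·(8/3)/8 = -8/3 kN
  R_B = Pa/L = (-8)·(16/3)/8 = -16/3 kN
Load 3 — point force P=-4 kN at a=2 m (b=L-a=6):
  R_A = Pb/L = (-4)·6/8 = -3 kN
  R_B = Pa/L = (-4)·2/8 = -1 kN
Load 4 — applied couple M₀=17 kN·m at a=24/5 m (b=L-a=16/5):
  R_A = M₀/L = 17/8 kN
  R_B = -M₀/L = -17/8 kN
Superposition: R_A = -79/24 kN, R_B = -209/24 kN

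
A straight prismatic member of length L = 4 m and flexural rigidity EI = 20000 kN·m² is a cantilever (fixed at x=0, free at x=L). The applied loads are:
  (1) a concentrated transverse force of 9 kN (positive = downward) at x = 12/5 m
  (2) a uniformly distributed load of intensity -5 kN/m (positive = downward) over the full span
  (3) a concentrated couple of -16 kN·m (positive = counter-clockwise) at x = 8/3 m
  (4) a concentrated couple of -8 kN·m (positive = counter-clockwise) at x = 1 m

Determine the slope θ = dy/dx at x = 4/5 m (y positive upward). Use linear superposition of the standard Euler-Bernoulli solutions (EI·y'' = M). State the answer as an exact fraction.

θ(4/5) = -71/187500 rad

Load 1 — point force P=9 kN at a=12/5 m (b=L-a=8/5):
  θ_1 = -Px(2a-x)/(2EI)  [x≤a] = -9·(4/5)·(2·(12/5)-(4/5))/(2·20000) = -9/12500 rad
Load 2 — uniform load w=-5 kN/m over full span:
  θ_2 = -wx(x²-3Lx+3L²)/(6EI) = -(-5)·(4/5)·((4/5)²-3·4·(4/5)+3·4²)/(6·20000) = 61/46875 rad
Load 3 — applied couple M₀=-16 kN·m at a=8/3 m (b=L-a=4/3):
  θ_3 = M₀x/EI  [x≤a] = (-16)·(4/5)/20000 = -2/3125 rad
Load 4 — applied couple M₀=-8 kN·m at a=1 m (b=L-a=3):
  θ_4 = M₀x/EI  [x≤a] = (-8)·(4/5)/20000 = -1/3125 rad
Superposition: θ = Σ θ_i = -71/187500 rad ≈ -0.000379 rad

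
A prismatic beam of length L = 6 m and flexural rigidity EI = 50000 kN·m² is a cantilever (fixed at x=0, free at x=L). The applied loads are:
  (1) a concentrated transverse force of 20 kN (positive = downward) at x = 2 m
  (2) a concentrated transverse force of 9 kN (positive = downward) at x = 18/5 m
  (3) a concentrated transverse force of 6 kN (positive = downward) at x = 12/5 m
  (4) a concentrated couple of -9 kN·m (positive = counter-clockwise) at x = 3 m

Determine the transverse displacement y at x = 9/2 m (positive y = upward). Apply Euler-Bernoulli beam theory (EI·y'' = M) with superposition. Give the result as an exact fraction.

y(9/2) = -92011/9375000 m

Load 1 — point force P=20 kN at a=2 m (b=L-a=4):
  y_1 = -Pa²(3x-a)/(6EI)  [x>a] = -20·2²·(3·(9/2)-2)/(6·50000) = -23/7500 m
Load 2 — point force P=9 kN at a=18/5 m (b=L-a=12/5):
  y_2 = -Pa²(3x-a)/(6EI)  [x>a] = -9·(18/5)²·(3·(9/2)-(18/5))/(6·50000) = -24057/6250000 m
Load 3 — point force P=6 kN at a=12/5 m (b=L-a=18/5):
  y_3 = -Pa²(3x-a)/(6EI)  [x>a] = -6·(12/5)²·(3·(9/2)-(12/5))/(6·50000) = -999/781250 m
Load 4 — applied couple M₀=-9 kN·m at a=3 m (b=L-a=3):
  y_4 = M₀a(2x-a)/(2EI)  [x>a] = (-9)·3·(2·(9/2)-3)/(2·50000) = -81/50000 m
Superposition: y = Σ y_i = -92011/9375000 m ≈ -0.009815 m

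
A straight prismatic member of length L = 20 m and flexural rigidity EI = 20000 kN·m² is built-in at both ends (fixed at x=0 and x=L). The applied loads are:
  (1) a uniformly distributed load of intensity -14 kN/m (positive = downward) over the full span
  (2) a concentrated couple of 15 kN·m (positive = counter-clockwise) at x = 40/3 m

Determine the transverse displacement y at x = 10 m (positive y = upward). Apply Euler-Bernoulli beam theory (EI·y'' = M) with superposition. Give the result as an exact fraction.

y(10) = 23/80 m

Load 1 — uniform load w=-14 kN/m over full span:
  y_1 = -wx²(L-x)²/(24EI) = -(-14)·10²·(20-10)²/(24·20000) = 7/24 m
Load 2 — applied couple M₀=15 kN·m at a=40/3 m (b=L-a=20/3):
  y_2 = (R_Ax³/6 - M_Ax²/2)/EI  [x≤a] with R_A=1, M_A=5 = (1·10³/6 - 5·10²/2)/20000 = -1/240 m
Superposition: y = Σ y_i = 23/80 m ≈ 0.287500 m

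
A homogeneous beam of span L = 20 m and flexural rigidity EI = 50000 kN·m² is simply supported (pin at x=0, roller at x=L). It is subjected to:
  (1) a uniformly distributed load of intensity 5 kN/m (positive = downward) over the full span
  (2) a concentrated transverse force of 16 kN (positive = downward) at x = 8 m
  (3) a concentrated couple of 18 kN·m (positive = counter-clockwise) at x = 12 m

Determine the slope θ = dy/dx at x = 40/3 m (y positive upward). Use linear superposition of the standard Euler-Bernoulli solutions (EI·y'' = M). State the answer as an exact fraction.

θ(40/3) = 105649/5062500 rad

Load 1 — uniform load w=5 kN/m over full span:
  θ_1 = -w(L³-6Lx²+4x³)/(24EI) = -5·(20³-6·20·(40/3)²+4·(40/3)³)/(24·50000) = 13/810 rad
Load 2 — point force P=16 kN at a=8 m (b=L-a=12):
  θ_2 = -Pa(2L²-6Lx+3x²+a²)/(6LEI)  [x>a] = -16·8·(2·20²-6·20·(40/3)+3·(40/3)²+8²)/(6·20·50000) = 608/140625 rad
Load 3 — applied couple M₀=18 kN·m at a=12 m (b=L-a=8):
  θ_3 = (M₀x²/(2L)-M₀(x-a)+C₁)/EI  [x>a] with C₁=M₀(3b²-L²)/(6L)=-156/5 = (18·(40/3)²/(2·20)-18·((40/3)-12)+(-156/5))/50000 = 31/62500 rad
Superposition: θ = Σ θ_i = 105649/5062500 rad ≈ 0.020869 rad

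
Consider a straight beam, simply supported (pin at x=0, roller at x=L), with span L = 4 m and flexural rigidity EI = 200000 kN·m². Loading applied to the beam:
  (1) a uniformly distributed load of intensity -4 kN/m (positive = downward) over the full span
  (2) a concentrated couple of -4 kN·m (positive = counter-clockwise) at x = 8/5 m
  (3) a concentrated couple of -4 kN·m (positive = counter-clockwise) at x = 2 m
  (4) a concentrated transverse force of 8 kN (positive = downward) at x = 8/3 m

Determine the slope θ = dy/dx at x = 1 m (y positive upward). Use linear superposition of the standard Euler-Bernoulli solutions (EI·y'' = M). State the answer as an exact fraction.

Load 1 — uniform load w=-4 kN/m over full span:
  θ_1 = -w(L³-6Lx²+4x³)/(24EI) = -(-4)·(4³-6·4·1²+4·1³)/(24·200000) = 11/300000 rad
Load 2 — applied couple M₀=-4 kN·m at a=8/5 m (b=L-a=12/5):
  θ_2 = (M₀x²/(2L)+C₁)/EI  [x≤a] with C₁=M₀(3b²-L²)/(6L)=-16/75 = ((-4)·1²/(2·4)+(-16/75))/200000 = -107/30000000 rad
Load 3 — applied couple M₀=-4 kN·m at a=2 m (b=L-a=2):
  θ_3 = (M₀x²/(2L)+C₁)/EI  [x≤a] with C₁=M₀(3b²-L²)/(6L)=2/3 = ((-4)·1²/(2·4)+(2/3))/200000 = 1/1200000 rad
Load 4 — point force P=8 kN at a=8/3 m (b=L-a=4/3):
  θ_4 = -Pb(L²-b²-3x²)/(6LEI)  [x≤a] = -8·(4/3)·(4²-(4/3)²-3·1²)/(6·4·200000) = -101/4050000 rad
Superposition: θ = Σ θ_i = 3643/405000000 rad ≈ 0.000009 rad

θ(1) = 3643/405000000 rad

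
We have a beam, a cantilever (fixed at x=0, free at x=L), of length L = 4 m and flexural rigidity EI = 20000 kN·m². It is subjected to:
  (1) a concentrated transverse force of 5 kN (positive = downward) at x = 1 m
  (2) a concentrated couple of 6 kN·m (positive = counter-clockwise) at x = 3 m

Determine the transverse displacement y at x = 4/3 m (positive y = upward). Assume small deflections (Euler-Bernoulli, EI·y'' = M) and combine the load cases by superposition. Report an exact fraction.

y(4/3) = 17/120000 m

Load 1 — point force P=5 kN at a=1 m (b=L-a=3):
  y_1 = -Pa²(3x-a)/(6EI)  [x>a] = -5·1²·(3·(4/3)-1)/(6·20000) = -1/8000 m
Load 2 — applied couple M₀=6 kN·m at a=3 m (b=L-a=1):
  y_2 = M₀x²/(2EI)  [x≤a] = 6·(4/3)²/(2·20000) = 1/3750 m
Superposition: y = Σ y_i = 17/120000 m ≈ 0.000142 m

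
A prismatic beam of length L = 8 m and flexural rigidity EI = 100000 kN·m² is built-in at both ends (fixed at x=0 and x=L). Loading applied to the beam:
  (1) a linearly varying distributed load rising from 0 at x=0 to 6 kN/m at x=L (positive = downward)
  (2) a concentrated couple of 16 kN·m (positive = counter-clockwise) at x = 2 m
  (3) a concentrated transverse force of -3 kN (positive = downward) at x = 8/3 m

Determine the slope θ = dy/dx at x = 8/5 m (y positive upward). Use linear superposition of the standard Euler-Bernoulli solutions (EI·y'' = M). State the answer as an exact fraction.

Load 1 — triangular load w₀=6 kN/m (0→w₀ over full span):
  θ_1 = -w₀(2x(L-x)(L-2x)(x+2L)+x²(L-x)²)/(120LEI) = -6·(2·(8/5)·(8-(8/5))·(8-2·(8/5))·((8/5)+2·8)+(8/5)²·(8-(8/5))²)/(120·8·100000) = -224/1953125 rad
Load 2 — applied couple M₀=16 kN·m at a=2 m (b=L-a=6):
  θ_2 = (R_Ax²/2 - M_Ax)/EI  [x≤a] with R_A=9/4, M_A=-3 = ((9/4)·(8/5)²/2 - (-3)·(8/5))/100000 = 6/78125 rad
Load 3 — point force P=-3 kN at a=8/3 m (b=L-a=16/3):
  θ_3 = -Pb²x(2aL-(3a+b)x)/(2L³EI)  [x≤a] = -(-3)·(16/3)²·(8/5)·(2·(8/3)·8-(3·(8/3)+(16/3))·(8/5))/(2·8³·100000) = 4/140625 rad
Superposition: θ = Σ θ_i = -166/17578125 rad ≈ -0.000009 rad

θ(8/5) = -166/17578125 rad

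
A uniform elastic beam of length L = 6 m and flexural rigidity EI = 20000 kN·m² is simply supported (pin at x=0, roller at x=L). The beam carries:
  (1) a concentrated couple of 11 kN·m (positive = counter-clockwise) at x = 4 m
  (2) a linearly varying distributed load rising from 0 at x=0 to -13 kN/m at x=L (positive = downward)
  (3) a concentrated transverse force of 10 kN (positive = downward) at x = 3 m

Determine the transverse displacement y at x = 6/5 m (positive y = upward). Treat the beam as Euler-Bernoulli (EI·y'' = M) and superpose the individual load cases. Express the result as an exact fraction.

Load 1 — applied couple M₀=11 kN·m at a=4 m (b=L-a=2):
  y_1 = (M₀x³/(6L)+C₁x)/EI  [x≤a] with C₁=M₀(3b²-L²)/(6L)=-22/3 = (11·(6/5)³/(6·6)+(-22/3)·(6/5))/20000 = -517/1250000 m
Load 2 — triangular load w₀=-13 kN/m (0→w₀ over full span):
  y_2 = -w₀x(7L⁴-10L²x²+3x⁴)/(360LEI) = -(-13)·(6/5)·(7·6⁴-10·6²·(6/5)²+3·(6/5)⁴)/(360·6·20000) = 30186/9765625 m
Load 3 — point force P=10 kN at a=3 m (b=L-a=3):
  y_3 = -Pbx(L²-b²-x²)/(6LEI)  [x≤a] = -10·3·(6/5)·(6²-3²-(6/5)²)/(6·6·20000) = -639/500000 m
Superposition: y = Σ y_i = 437327/312500000 m ≈ 0.001399 m

y(6/5) = 437327/312500000 m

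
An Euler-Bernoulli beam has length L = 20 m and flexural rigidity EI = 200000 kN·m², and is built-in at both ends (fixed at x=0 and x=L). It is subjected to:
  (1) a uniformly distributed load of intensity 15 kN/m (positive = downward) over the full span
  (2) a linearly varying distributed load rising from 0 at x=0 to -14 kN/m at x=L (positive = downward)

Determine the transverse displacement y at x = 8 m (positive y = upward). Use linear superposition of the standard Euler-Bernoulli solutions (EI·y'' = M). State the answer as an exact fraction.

y(8) = -1242/78125 m

Load 1 — uniform load w=15 kN/m over full span:
  y_1 = -wx²(L-x)²/(24EI) = -15·8²·(20-8)²/(24·200000) = -18/625 m
Load 2 — triangular load w₀=-14 kN/m (0→w₀ over full span):
  y_2 = -w₀x²(L-x)²(x+2L)/(120LEI) = -(-14)·8²·(20-8)²·(8+2·20)/(120·20·200000) = 1008/78125 m
Superposition: y = Σ y_i = -1242/78125 m ≈ -0.015898 m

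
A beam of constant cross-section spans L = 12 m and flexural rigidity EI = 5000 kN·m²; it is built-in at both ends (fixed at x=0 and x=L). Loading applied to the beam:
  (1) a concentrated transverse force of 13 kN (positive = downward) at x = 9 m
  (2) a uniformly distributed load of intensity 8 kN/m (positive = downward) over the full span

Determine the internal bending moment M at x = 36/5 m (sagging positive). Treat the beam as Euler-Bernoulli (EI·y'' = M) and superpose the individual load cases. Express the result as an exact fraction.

Load 1 — point force P=13 kN at a=9 m (b=L-a=3):
  M_1 = Pb²(3a+b)x/L³ - Pab²/L²  [x≤a] = 13·3²·(3·9+3)·(36/5)/12³ - 13·9·3²/12² = 117/16 kN·m
Load 2 — uniform load w=8 kN/m over full span:
  M_2 = wLx/2 - wL²/12 - wx²/2 = 8·12·(36/5)/2 - 8·12²/12 - 8·(36/5)²/2 = 1056/25 kN·m
Superposition: M = Σ M_i = 19821/400 kN·m ≈ 49.552500 kN·m

M(36/5) = 19821/400 kN·m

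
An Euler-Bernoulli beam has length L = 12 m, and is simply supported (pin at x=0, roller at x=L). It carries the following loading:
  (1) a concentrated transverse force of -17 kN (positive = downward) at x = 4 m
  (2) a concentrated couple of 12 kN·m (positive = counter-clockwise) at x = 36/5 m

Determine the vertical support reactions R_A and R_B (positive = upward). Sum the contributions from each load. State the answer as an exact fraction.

R_A = -31/3 kN, R_B = -20/3 kN

Load 1 — point force P=-17 kN at a=4 m (b=L-a=8):
  R_A = Pb/L = (-17)·8/12 = -34/3 kN
  R_B = Pa/L = (-17)·4/12 = -17/3 kN
Load 2 — applied couple M₀=12 kN·m at a=36/5 m (b=L-a=24/5):
  R_A = M₀/L = 12/12 = 1 kN
  R_B = -M₀/L = -12/12 = -1 kN
Superposition: R_A = -31/3 kN, R_B = -20/3 kN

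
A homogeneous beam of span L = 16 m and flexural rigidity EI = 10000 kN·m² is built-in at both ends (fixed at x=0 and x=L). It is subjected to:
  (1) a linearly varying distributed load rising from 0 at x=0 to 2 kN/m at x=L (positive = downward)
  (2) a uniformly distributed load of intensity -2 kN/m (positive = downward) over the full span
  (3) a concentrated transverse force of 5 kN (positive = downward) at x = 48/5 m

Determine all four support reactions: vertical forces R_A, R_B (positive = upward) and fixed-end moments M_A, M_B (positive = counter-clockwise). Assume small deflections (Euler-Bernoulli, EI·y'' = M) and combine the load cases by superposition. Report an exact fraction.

Load 1 — triangular load w₀=2 kN/m (0→w₀ over full span):
  R_A = 3w₀L/20 = 3·2·16/20 = 24/5 kN
  M_A = w₀L²/30 = 2·16²/30 = 256/15 kN·m
  R_B = 7w₀L/20 = 7·2·16/20 = 56/5 kN
  M_B = -w₀L²/20 = -2·16²/20 = -128/5 kN·m
Load 2 — uniform load w=-2 kN/m over full span:
  R_A = wL/2 = (-2)·16/2 = -16 kN
  M_A = wL²/12 = (-2)·16²/12 = -128/3 kN·m
  R_B = wL/2 = (-2)·16/2 = -16 kN
  M_B = -wL²/12 = -(-2)·16²/12 = 128/3 kN·m
Load 3 — point force P=5 kN at a=48/5 m (b=L-a=32/5):
  R_A = Pb²(3a+b)/L³ = 5·(32/5)²·(3·(48/5)+(32/5))/16³ = 44/25 kN
  M_A = Pab²/L² = 5·(48/5)·(32/5)²/16² = 192/25 kN·m
  R_B = Pa²(a+3b)/L³ = 5·(48/5)²·((48/5)+3·(32/5))/16³ = 81/25 kN
  M_B = -Pa²b/L² = -5·(48/5)²·(32/5)/16² = -288/25 kN·m
Superposition: R_A = -236/25 kN, M_A = -448/25 kN·m, R_B = -39/25 kN, M_B = 416/75 kN·m

R_A = -236/25 kN, M_A = -448/25 kN·m, R_B = -39/25 kN, M_B = 416/75 kN·m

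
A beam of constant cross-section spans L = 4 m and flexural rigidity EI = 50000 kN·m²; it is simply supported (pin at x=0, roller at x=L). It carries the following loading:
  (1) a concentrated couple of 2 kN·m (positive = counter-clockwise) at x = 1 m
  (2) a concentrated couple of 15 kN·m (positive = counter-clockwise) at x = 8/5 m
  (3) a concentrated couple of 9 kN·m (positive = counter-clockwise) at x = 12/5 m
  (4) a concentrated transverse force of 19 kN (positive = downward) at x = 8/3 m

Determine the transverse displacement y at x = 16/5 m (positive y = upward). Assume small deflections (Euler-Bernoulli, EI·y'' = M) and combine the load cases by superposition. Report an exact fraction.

Load 1 — applied couple M₀=2 kN·m at a=1 m (b=L-a=3):
  y_1 = (M₀x³/(6L)-M₀(x-a)²/2+C₁x)/EI  [x>a] with C₁=M₀(3b²-L²)/(6L)=11/12 = (2·(16/5)³/(6·4)-2·((16/5)-1)²/2+(11/12)·(16/5))/50000 = 103/6250000 m
Load 2 — applied couple M₀=15 kN·m at a=8/5 m (b=L-a=12/5):
  y_2 = (M₀x³/(6L)-M₀(x-a)²/2+C₁x)/EI  [x>a] with C₁=M₀(3b²-L²)/(6L)=4/5 = (15·(16/5)³/(6·4)-15·((16/5)-(8/5))²/2+(4/5)·(16/5))/50000 = 6/78125 m
Load 3 — applied couple M₀=9 kN·m at a=12/5 m (b=L-a=8/5):
  y_3 = (M₀x³/(6L)-M₀(x-a)²/2+C₁x)/EI  [x>a] with C₁=M₀(3b²-L²)/(6L)=-78/25 = (9·(16/5)³/(6·4)-9·((16/5)-(12/5))²/2+(-78/25)·(16/5))/50000 = -9/781250 m
Load 4 — point force P=19 kN at a=8/3 m (b=L-a=4/3):
  y_4 = -Pa(L-x)(2Lx-a²-x²)/(6LEI)  [x>a] = -19·(8/3)·(4-(16/5))·(2·4·(16/5)-(8/3)²-(16/5)²)/(6·4·50000) = -8816/31640625 m
Superposition: y = Σ y_i = -19933/101250000 m ≈ -0.000197 m

y(16/5) = -19933/101250000 m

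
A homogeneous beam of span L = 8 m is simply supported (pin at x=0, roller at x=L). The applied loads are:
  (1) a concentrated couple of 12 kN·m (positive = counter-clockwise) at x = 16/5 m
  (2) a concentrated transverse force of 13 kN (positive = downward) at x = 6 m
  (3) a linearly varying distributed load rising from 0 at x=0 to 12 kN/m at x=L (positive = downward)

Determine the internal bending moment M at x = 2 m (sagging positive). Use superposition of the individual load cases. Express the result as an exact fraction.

Load 1 — applied couple M₀=12 kN·m at a=16/5 m (b=L-a=24/5):
  M_1 = M₀x/L  [x≤a] = 12·2/8 = 3 kN·m
Load 2 — point force P=13 kN at a=6 m (b=L-a=2):
  M_2 = Pbx/L  [x≤a] = 13·2·2/8 = 13/2 kN·m
Load 3 — triangular load w₀=12 kN/m (0→w₀ over full span):
  M_3 = w₀Lx/6 - w₀x³/(6L) = 12·8·2/6 - 12·2³/(6·8) = 30 kN·m
Superposition: M = Σ M_i = 79/2 kN·m ≈ 39.500000 kN·m

M(2) = 79/2 kN·m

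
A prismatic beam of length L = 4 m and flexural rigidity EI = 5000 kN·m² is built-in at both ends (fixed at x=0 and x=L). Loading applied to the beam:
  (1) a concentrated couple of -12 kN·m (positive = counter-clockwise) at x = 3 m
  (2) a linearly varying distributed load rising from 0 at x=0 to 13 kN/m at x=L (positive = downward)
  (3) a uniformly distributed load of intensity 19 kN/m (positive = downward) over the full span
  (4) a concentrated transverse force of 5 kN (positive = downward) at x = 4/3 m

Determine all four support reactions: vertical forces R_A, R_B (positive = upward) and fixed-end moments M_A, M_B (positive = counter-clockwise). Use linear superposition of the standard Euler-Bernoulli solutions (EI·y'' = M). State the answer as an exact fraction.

R_A = 49819/1080 kN, M_A = 16999/540 kN·m, R_B = 65741/1080 kN, M_B = -18881/540 kN·m

Load 1 — applied couple M₀=-12 kN·m at a=3 m (b=L-a=1):
  R_A = 6M₀ab/L³ = 6·(-12)·3·1/4³ = -27/8 kN
  M_A = M₀b(2a-b)/L² = (-12)·1·(2·3-1)/4² = -15/4 kN·m
  R_B = -6M₀ab/L³ = -6·(-12)·3·1/4³ = 27/8 kN
  M_B = M₀a(2b-a)/L² = (-12)·3·(2·1-3)/4² = 9/4 kN·m
Load 2 — triangular load w₀=13 kN/m (0→w₀ over full span):
  R_A = 3w₀L/20 = 3·13·4/20 = 39/5 kN
  M_A = w₀L²/30 = 13·4²/30 = 104/15 kN·m
  R_B = 7w₀L/20 = 7·13·4/20 = 91/5 kN
  M_B = -w₀L²/20 = -13·4²/20 = -52/5 kN·m
Load 3 — uniform load w=19 kN/m over full span:
  R_A = wL/2 = 19·4/2 = 38 kN
  M_A = wL²/12 = 19·4²/12 = 76/3 kN·m
  R_B = wL/2 = 19·4/2 = 38 kN
  M_B = -wL²/12 = -19·4²/12 = -76/3 kN·m
Load 4 — point force P=5 kN at a=4/3 m (b=L-a=8/3):
  R_A = Pb²(3a+b)/L³ = 5·(8/3)²·(3·(4/3)+(8/3))/4³ = 100/27 kN
  M_A = Pab²/L² = 5·(4/3)·(8/3)²/4² = 80/27 kN·m
  R_B = Pa²(a+3b)/L³ = 5·(4/3)²·((4/3)+3·(8/3))/4³ = 35/27 kN
  M_B = -Pa²b/L² = -5·(4/3)²·(8/3)/4² = -40/27 kN·m
Superposition: R_A = 49819/1080 kN, M_A = 16999/540 kN·m, R_B = 65741/1080 kN, M_B = -18881/540 kN·m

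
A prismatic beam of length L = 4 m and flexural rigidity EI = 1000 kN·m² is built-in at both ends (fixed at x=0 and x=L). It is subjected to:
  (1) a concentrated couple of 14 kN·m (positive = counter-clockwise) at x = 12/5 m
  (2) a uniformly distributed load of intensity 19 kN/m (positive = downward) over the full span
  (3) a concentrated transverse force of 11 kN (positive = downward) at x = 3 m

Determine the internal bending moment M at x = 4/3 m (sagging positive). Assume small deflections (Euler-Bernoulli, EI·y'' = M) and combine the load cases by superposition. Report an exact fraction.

Load 1 — applied couple M₀=14 kN·m at a=12/5 m (b=L-a=8/5):
  M_1 = R_Ax - M_A  [x≤a] with R_A=126/25, M_A=112/25 = (126/25)·(4/3) - (112/25) = 56/25 kN·m
Load 2 — uniform load w=19 kN/m over full span:
  M_2 = wLx/2 - wL²/12 - wx²/2 = 19·4·(4/3)/2 - 19·4²/12 - 19·(4/3)²/2 = 76/9 kN·m
Load 3 — point force P=11 kN at a=3 m (b=L-a=1):
  M_3 = Pb²(3a+b)x/L³ - Pab²/L²  [x≤a] = 11·1²·(3·3+1)·(4/3)/4³ - 11·3·1²/4² = 11/48 kN·m
Superposition: M = Σ M_i = 39289/3600 kN·m ≈ 10.913611 kN·m

M(4/3) = 39289/3600 kN·m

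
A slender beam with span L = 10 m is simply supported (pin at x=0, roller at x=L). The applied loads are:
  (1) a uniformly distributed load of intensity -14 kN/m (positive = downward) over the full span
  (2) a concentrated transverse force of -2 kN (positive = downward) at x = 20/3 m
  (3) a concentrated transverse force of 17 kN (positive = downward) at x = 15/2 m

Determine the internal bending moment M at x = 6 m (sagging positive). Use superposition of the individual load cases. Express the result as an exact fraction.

M(6) = -293/2 kN·m

Load 1 — uniform load w=-14 kN/m over full span:
  M_1 = wx(L-x)/2 = (-14)·6·(10-6)/2 = -168 kN·m
Load 2 — point force P=-2 kN at a=20/3 m (b=L-a=10/3):
  M_2 = Pbx/L  [x≤a] = (-2)·(10/3)·6/10 = -4 kN·m
Load 3 — point force P=17 kN at a=15/2 m (b=L-a=5/2):
  M_3 = Pbx/L  [x≤a] = 17·(5/2)·6/10 = 51/2 kN·m
Superposition: M = Σ M_i = -293/2 kN·m ≈ -146.500000 kN·m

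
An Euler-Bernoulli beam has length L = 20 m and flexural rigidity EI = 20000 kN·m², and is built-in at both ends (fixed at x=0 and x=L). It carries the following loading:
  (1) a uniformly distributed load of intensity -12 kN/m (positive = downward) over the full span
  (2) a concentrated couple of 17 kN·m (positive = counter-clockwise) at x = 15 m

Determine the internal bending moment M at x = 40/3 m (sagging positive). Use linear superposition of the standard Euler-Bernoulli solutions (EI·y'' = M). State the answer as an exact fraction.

M(40/3) = -6043/48 kN·m

Load 1 — uniform load w=-12 kN/m over full span:
  M_1 = wLx/2 - wL²/12 - wx²/2 = (-12)·20·(40/3)/2 - (-12)·20²/12 - (-12)·(40/3)²/2 = -400/3 kN·m
Load 2 — applied couple M₀=17 kN·m at a=15 m (b=L-a=5):
  M_2 = R_Ax - M_A  [x≤a] with R_A=153/160, M_A=85/16 = (153/160)·(40/3) - (85/16) = 119/16 kN·m
Superposition: M = Σ M_i = -6043/48 kN·m ≈ -125.895833 kN·m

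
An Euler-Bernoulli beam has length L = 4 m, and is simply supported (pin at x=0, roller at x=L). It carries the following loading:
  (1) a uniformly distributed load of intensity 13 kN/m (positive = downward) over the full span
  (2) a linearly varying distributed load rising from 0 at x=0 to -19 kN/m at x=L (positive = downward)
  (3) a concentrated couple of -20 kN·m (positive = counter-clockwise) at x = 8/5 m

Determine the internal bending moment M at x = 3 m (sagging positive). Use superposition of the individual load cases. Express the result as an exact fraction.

Load 1 — uniform load w=13 kN/m over full span:
  M_1 = wx(L-x)/2 = 13·3·(4-3)/2 = 39/2 kN·m
Load 2 — triangular load w₀=-19 kN/m (0→w₀ over full span):
  M_2 = w₀Lx/6 - w₀x³/(6L) = (-19)·4·3/6 - (-19)·3³/(6·4) = -133/8 kN·m
Load 3 — applied couple M₀=-20 kN·m at a=8/5 m (b=L-a=12/5):
  M_3 = M₀x/L - M₀  [x>a] = (-20)·3/4 - (-20) = 5 kN·m
Superposition: M = Σ M_i = 63/8 kN·m ≈ 7.875000 kN·m

M(3) = 63/8 kN·m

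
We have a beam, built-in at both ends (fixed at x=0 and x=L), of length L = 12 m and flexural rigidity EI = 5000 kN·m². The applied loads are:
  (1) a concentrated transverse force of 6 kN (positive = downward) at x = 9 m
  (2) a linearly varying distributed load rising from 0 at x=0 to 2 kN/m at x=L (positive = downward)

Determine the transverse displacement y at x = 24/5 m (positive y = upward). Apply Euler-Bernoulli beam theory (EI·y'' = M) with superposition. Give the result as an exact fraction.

y(24/5) = -270999/19531250 m

Load 1 — point force P=6 kN at a=9 m (b=L-a=3):
  y_1 = -Pb²x²(3aL-(3a+b)x)/(6L³EI)  [x≤a] = -6·3²·(24/5)²·(3·9·12-(3·9+3)·(24/5))/(6·12³·5000) = -27/6250 m
Load 2 — triangular load w₀=2 kN/m (0→w₀ over full span):
  y_2 = -w₀x²(L-x)²(x+2L)/(120LEI) = -2·(24/5)²·(12-(24/5))²·((24/5)+2·12)/(120·12·5000) = -93312/9765625 m
Superposition: y = Σ y_i = -270999/19531250 m ≈ -0.013875 m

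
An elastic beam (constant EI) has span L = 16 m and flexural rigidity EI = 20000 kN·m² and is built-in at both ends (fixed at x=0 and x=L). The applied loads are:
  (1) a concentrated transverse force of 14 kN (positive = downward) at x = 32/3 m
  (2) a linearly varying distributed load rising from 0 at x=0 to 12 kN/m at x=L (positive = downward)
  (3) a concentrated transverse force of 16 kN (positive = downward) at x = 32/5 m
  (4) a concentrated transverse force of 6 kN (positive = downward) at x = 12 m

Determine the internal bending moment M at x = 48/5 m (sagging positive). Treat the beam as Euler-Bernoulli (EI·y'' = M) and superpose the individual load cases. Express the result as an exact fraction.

Load 1 — point force P=14 kN at a=32/3 m (b=L-a=16/3):
  M_1 = Pb²(3a+b)x/L³ - Pab²/L²  [x≤a] = 14·(16/3)²·(3·(32/3)+(16/3))·(48/5)/16³ - 14·(32/3)·(16/3)²/16² = 2464/135 kN·m
Load 2 — triangular load w₀=12 kN/m (0→w₀ over full span):
  M_2 = 3w₀Lx/20 - w₀L²/30 - w₀x³/(6L) = 3·12·16·(48/5)/20 - 12·16²/30 - 12·(48/5)³/(6·16) = 7936/125 kN·m
Load 3 — point force P=16 kN at a=32/5 m (b=L-a=48/5):
  M_3 = Pa²(a+3b)(L-x)/L³ - Pa²b/L²  [x>a] = 16·(32/5)²·((32/5)+3·(48/5))·(16-(48/5))/16³ - 16·(32/5)²·(48/5)/16² = 7168/625 kN·m
Load 4 — point force P=6 kN at a=12 m (b=L-a=4):
  M_4 = Pb²(3a+b)x/L³ - Pab²/L²  [x≤a] = 6·4²·(3·12+4)·(48/5)/16³ - 6·12·4²/16² = 9/2 kN·m
Superposition: M = Σ M_i = 3297667/33750 kN·m ≈ 97.708652 kN·m

M(48/5) = 3297667/33750 kN·m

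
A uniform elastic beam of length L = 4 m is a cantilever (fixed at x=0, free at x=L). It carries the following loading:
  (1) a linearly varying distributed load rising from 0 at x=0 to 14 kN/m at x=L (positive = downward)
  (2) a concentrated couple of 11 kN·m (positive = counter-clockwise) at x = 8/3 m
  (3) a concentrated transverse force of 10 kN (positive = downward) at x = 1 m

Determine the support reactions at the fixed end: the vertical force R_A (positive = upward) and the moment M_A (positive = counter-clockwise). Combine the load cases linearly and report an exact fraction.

R_A = 38 kN, M_A = 221/3 kN·m

Load 1 — triangular load w₀=14 kN/m (0→w₀ over full span):
  R_A = w₀L/2 = 14·4/2 = 28 kN
  M_A = w₀L²/3 = 14·4²/3 = 224/3 kN·m
Load 2 — applied couple M₀=11 kN·m at a=8/3 m (b=L-a=4/3):
  R_A = 0 kN
  M_A = -M₀ = -11 kN·m
Load 3 — point force P=10 kN at a=1 m (b=L-a=3):
  R_A = P = 10 kN
  M_A = Pa = 10·1 = 10 kN·m
Superposition: R_A = 38 kN, M_A = 221/3 kN·m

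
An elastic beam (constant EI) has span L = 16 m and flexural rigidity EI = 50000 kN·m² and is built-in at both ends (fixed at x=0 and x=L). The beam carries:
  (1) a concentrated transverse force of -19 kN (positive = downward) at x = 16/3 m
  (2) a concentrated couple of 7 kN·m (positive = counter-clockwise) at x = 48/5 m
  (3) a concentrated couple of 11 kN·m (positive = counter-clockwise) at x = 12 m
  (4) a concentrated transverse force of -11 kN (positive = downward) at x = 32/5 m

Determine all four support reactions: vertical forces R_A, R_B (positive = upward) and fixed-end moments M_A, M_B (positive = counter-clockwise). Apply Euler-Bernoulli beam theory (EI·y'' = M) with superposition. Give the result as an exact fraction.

R_A = -8553011/432000 kN, M_A = -3493991/54000 kN·m, R_B = -4406989/432000 kN, M_B = 2062369/54000 kN·m

Load 1 — point force P=-19 kN at a=16/3 m (b=L-a=32/3):
  R_A = Pb²(3a+b)/L³ = (-19)·(32/3)²·(3·(16/3)+(32/3))/16³ = -380/27 kN
  M_A = Pab²/L² = (-19)·(16/3)·(32/3)²/16² = -1216/27 kN·m
  R_B = Pa²(a+3b)/L³ = (-19)·(16/3)²·((16/3)+3·(32/3))/16³ = -133/27 kN
  M_B = -Pa²b/L² = -(-19)·(16/3)²·(32/3)/16² = 608/27 kN·m
Load 2 — applied couple M₀=7 kN·m at a=48/5 m (b=L-a=32/5):
  R_A = 6M₀ab/L³ = 6·7·(48/5)·(32/5)/16³ = 63/100 kN
  M_A = M₀b(2a-b)/L² = 7·(32/5)·(2·(48/5)-(32/5))/16² = 56/25 kN·m
  R_B = -6M₀ab/L³ = -6·7·(48/5)·(32/5)/16³ = -63/100 kN
  M_B = M₀a(2b-a)/L² = 7·(48/5)·(2·(32/5)-(48/5))/16² = 21/25 kN·m
Load 3 — applied couple M₀=11 kN·m at a=12 m (b=L-a=4):
  R_A = 6M₀ab/L³ = 6·11·12·4/16³ = 99/128 kN
  M_A = M₀b(2a-b)/L² = 11·4·(2·12-4)/16² = 55/16 kN·m
  R_B = -6M₀ab/L³ = -6·11·12·4/16³ = -99/128 kN
  M_B = M₀a(2b-a)/L² = 11·12·(2·4-12)/16² = -33/16 kN·m
Load 4 — point force P=-11 kN at a=32/5 m (b=L-a=48/5):
  R_A = Pb²(3a+b)/L³ = (-11)·(48/5)²·(3·(32/5)+(48/5))/16³ = -891/125 kN
  M_A = Pab²/L² = (-11)·(32/5)·(48/5)²/16² = -3168/125 kN·m
  R_B = Pa²(a+3b)/L³ = (-11)·(32/5)²·((32/5)+3·(48/5))/16³ = -484/125 kN
  M_B = -Pa²b/L² = -(-11)·(32/5)²·(48/5)/16² = 2112/125 kN·m
Superposition: R_A = -8553011/432000 kN, M_A = -3493991/54000 kN·m, R_B = -4406989/432000 kN, M_B = 2062369/54000 kN·m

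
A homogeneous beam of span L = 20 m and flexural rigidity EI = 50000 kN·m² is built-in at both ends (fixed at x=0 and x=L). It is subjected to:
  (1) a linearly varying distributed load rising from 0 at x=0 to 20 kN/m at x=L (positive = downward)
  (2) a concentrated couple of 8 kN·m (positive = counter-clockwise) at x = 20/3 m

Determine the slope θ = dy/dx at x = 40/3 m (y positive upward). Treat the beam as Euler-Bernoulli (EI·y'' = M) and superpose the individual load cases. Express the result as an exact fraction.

Load 1 — triangular load w₀=20 kN/m (0→w₀ over full span):
  θ_1 = -w₀(2x(L-x)(L-2x)(x+2L)+x²(L-x)²)/(120LEI) = -20·(2·(40/3)·(20-(40/3))·(20-2·(40/3))·((40/3)+2·20)+(40/3)²·(20-(40/3))²)/(120·20·50000) = 56/6075 rad
Load 2 — applied couple M₀=8 kN·m at a=20/3 m (b=L-a=40/3):
  θ_2 = (R_Ax²/2 - M_Ax - M₀(x-a))/EI  [x>a] with R_A=8/15, M_A=0 = ((8/15)·(40/3)²/2 - 0·(40/3) - 8·((40/3)-(20/3)))/50000 = -2/16875 rad
Superposition: θ = Σ θ_i = 1382/151875 rad ≈ 0.009100 rad

θ(40/3) = 1382/151875 rad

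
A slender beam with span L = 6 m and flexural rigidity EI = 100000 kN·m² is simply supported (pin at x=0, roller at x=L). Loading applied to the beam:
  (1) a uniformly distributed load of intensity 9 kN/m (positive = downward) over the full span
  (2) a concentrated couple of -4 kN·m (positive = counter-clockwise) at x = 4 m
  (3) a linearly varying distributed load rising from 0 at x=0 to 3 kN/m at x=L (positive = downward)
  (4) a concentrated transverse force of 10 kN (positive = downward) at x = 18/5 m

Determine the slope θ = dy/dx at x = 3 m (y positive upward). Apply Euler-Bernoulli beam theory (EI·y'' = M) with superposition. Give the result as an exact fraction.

θ(3) = -3937/120000000 rad

Load 1 — uniform load w=9 kN/m over full span:
  θ_1 = -w(L³-6Lx²+4x³)/(24EI) = -9·(6³-6·6·3²+4·3³)/(24·100000) = 0 rad
Load 2 — applied couple M₀=-4 kN·m at a=4 m (b=L-a=2):
  θ_2 = (M₀x²/(2L)+C₁)/EI  [x≤a] with C₁=M₀(3b²-L²)/(6L)=8/3 = ((-4)·3²/(2·6)+(8/3))/100000 = -1/300000 rad
Load 3 — triangular load w₀=3 kN/m (0→w₀ over full span):
  θ_3 = -w₀(7L⁴-30L²x²+15x⁴)/(360LEI) = -3·(7·6⁴-30·6²·3²+15·3⁴)/(360·6·100000) = -63/8000000 rad
Load 4 — point force P=10 kN at a=18/5 m (b=L-a=12/5):
  θ_4 = -Pb(L²-b²-3x²)/(6LEI)  [x≤a] = -10·(12/5)·(6²-(12/5)²-3·3²)/(6·6·100000) = -27/1250000 rad
Superposition: θ = Σ θ_i = -3937/120000000 rad ≈ -0.000033 rad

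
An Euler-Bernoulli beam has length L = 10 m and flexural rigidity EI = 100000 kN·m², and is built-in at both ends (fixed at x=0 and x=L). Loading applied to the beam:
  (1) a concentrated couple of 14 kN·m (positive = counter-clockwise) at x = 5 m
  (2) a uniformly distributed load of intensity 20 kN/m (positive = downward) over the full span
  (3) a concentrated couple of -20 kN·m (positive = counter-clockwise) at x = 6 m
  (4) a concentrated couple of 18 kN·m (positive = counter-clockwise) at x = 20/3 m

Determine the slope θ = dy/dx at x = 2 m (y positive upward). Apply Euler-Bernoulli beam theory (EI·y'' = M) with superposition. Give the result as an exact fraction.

θ(2) = -2037/1250000 rad

Load 1 — applied couple M₀=14 kN·m at a=5 m (b=L-a=5):
  θ_1 = (R_Ax²/2 - M_Ax)/EI  [x≤a] with R_A=21/10, M_A=7/2 = ((21/10)·2²/2 - (7/2)·2)/100000 = -7/250000 rad
Load 2 — uniform load w=20 kN/m over full span:
  θ_2 = -wx(L-x)(L-2x)/(12EI) = -20·2·(10-2)·(10-2·2)/(12·100000) = -1/625 rad
Load 3 — applied couple M₀=-20 kN·m at a=6 m (b=L-a=4):
  θ_3 = (R_Ax²/2 - M_Ax)/EI  [x≤a] with R_A=-72/25, M_A=-32/5 = ((-72/25)·2²/2 - (-32/5)·2)/100000 = 11/156250 rad
Load 4 — applied couple M₀=18 kN·m at a=20/3 m (b=L-a=10/3):
  θ_4 = (R_Ax²/2 - M_Ax)/EI  [x≤a] with R_A=12/5, M_A=6 = ((12/5)·2²/2 - 6·2)/100000 = -9/125000 rad
Superposition: θ = Σ θ_i = -2037/1250000 rad ≈ -0.001630 rad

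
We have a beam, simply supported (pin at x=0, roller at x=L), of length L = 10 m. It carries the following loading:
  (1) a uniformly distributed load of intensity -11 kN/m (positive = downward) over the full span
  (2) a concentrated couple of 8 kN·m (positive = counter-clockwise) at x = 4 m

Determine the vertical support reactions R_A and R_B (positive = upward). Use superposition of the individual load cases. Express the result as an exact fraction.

R_A = -271/5 kN, R_B = -279/5 kN

Load 1 — uniform load w=-11 kN/m over full span:
  R_A = wL/2 = (-11)·10/2 = -55 kN
  R_B = wL/2 = (-11)·10/2 = -55 kN
Load 2 — applied couple M₀=8 kN·m at a=4 m (b=L-a=6):
  R_A = M₀/L = 8/10 = 4/5 kN
  R_B = -M₀/L = -8/10 = -4/5 kN
Superposition: R_A = -271/5 kN, R_B = -279/5 kN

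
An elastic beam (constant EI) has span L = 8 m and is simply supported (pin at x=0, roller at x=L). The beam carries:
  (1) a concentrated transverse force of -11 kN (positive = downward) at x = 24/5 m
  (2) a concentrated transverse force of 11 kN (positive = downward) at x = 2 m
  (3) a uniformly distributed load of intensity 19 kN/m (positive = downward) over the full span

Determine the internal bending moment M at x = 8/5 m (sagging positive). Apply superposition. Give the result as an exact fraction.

M(8/5) = 2586/25 kN·m

Load 1 — point force P=-11 kN at a=24/5 m (b=L-a=16/5):
  M_1 = Pbx/L  [x≤a] = (-11)·(16/5)·(8/5)/8 = -176/25 kN·m
Load 2 — point force P=11 kN at a=2 m (b=L-a=6):
  M_2 = Pbx/L  [x≤a] = 11·6·(8/5)/8 = 66/5 kN·m
Load 3 — uniform load w=19 kN/m over full span:
  M_3 = wx(L-x)/2 = 19·(8/5)·(8-(8/5))/2 = 2432/25 kN·m
Superposition: M = Σ M_i = 2586/25 kN·m ≈ 103.440000 kN·m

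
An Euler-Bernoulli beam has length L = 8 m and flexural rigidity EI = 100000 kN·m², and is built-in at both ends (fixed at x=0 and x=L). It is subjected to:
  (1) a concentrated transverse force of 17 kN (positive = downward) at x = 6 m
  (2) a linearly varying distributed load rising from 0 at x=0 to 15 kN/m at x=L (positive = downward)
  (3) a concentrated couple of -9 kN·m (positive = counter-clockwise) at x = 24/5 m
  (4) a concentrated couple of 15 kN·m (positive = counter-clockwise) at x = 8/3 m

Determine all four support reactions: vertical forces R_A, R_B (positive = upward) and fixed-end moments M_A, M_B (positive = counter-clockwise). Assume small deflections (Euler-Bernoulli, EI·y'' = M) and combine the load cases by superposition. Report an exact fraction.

Load 1 — point force P=17 kN at a=6 m (b=L-a=2):
  R_A = Pb²(3a+b)/L³ = 17·2²·(3·6+2)/8³ = 85/32 kN
  M_A = Pab²/L² = 17·6·2²/8² = 51/8 kN·m
  R_B = Pa²(a+3b)/L³ = 17·6²·(6+3·2)/8³ = 459/32 kN
  M_B = -Pa²b/L² = -17·6²·2/8² = -153/8 kN·m
Load 2 — triangular load w₀=15 kN/m (0→w₀ over full span):
  R_A = 3w₀L/20 = 3·15·8/20 = 18 kN
  M_A = w₀L²/30 = 15·8²/30 = 32 kN·m
  R_B = 7w₀L/20 = 7·15·8/20 = 42 kN
  M_B = -w₀L²/20 = -15·8²/20 = -48 kN·m
Load 3 — applied couple M₀=-9 kN·m at a=24/5 m (b=L-a=16/5):
  R_A = 6M₀ab/L³ = 6·(-9)·(24/5)·(16/5)/8³ = -81/50 kN
  M_A = M₀b(2a-b)/L² = (-9)·(16/5)·(2·(24/5)-(16/5))/8² = -72/25 kN·m
  R_B = -6M₀ab/L³ = -6·(-9)·(24/5)·(16/5)/8³ = 81/50 kN
  M_B = M₀a(2b-a)/L² = (-9)·(24/5)·(2·(16/5)-(24/5))/8² = -27/25 kN·m
Load 4 — applied couple M₀=15 kN·m at a=8/3 m (b=L-a=16/3):
  R_A = 6M₀ab/L³ = 6·15·(8/3)·(16/3)/8³ = 5/2 kN
  M_A = M₀b(2a-b)/L² = 15·(16/3)·(2·(8/3)-(16/3))/8² = 0 kN·m
  R_B = -6M₀ab/L³ = -6·15·(8/3)·(16/3)/8³ = -5/2 kN
  M_B = M₀a(2b-a)/L² = 15·(8/3)·(2·(16/3)-(8/3))/8² = 5 kN·m
Superposition: R_A = 17229/800 kN, M_A = 7099/200 kN·m, R_B = 44371/800 kN, M_B = -12641/200 kN·m

R_A = 17229/800 kN, M_A = 7099/200 kN·m, R_B = 44371/800 kN, M_B = -12641/200 kN·m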